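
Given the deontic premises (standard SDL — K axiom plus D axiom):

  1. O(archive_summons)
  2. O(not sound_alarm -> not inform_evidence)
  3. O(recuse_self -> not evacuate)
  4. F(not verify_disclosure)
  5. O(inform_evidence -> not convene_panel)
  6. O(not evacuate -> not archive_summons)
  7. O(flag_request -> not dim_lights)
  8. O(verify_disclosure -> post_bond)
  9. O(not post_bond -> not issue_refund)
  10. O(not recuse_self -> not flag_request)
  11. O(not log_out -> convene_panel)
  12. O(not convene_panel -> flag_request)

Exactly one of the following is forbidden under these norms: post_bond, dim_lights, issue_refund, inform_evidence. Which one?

From premise 1 we have O(archive_summons).
Premise 6, O(not evacuate -> not archive_summons), contraposes to O(archive_summons -> evacuate); with O(archive_summons) we get O(evacuate).
The contrapositive of premise 3 (O(recuse_self -> not evacuate)) is O(evacuate -> not recuse_self), and O(evacuate) is already established, so O(not recuse_self).
Applying K to premise 10 (O(not recuse_self -> not flag_request)) and O(not recuse_self) yields O(not flag_request).
Premise 12 is O(not convene_panel -> flag_request); contrapositively O(not flag_request -> convene_panel). Since O(not flag_request) holds, K gives O(convene_panel).
The contrapositive of premise 5 (O(inform_evidence -> not convene_panel)) is O(convene_panel -> not inform_evidence), and O(convene_panel) is already established, so O(not inform_evidence).
So O(not inform_evidence) holds, i.e. inform_evidence is forbidden. None of the other listed options is forbidden under the premises.

inform_evidence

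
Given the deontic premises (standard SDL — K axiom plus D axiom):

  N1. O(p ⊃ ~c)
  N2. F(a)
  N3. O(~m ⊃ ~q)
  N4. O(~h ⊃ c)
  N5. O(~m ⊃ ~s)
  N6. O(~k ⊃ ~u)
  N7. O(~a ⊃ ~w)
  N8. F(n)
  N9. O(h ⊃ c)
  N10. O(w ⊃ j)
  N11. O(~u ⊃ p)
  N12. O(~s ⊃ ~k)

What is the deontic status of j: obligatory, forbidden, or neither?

Premise 10 is O(w ⊃ j), but O(w) is not derivable from the premises, so it does not yield O(j).
No premise or chain of K-axiom applications forces O(j), and none forces O(~j). So j is neither obligatory nor forbidden under these norms.

Neither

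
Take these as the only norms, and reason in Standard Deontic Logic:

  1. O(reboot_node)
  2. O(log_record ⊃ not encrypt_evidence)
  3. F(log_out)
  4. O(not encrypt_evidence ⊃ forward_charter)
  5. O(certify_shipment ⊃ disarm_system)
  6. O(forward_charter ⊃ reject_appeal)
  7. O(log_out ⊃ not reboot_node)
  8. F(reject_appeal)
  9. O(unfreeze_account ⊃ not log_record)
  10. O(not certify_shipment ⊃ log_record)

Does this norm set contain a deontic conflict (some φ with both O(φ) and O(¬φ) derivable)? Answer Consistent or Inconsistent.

Consistent

Premise 7 is O(log_out ⊃ not reboot_node), but O(log_out) is not derivable from the premises, so it does not yield O(not reboot_node).
So O(not reboot_node) is not derivable, and the apparent clash with O(reboot_node) does not arise.
A world satisfying every obligation exists (e.g. certify_shipment=true, disarm_system=true, encrypt_evidence=true, forward_charter=false, log_out=false, log_record=false, reboot_node=true, reject_appeal=false, unfreeze_account=false); no atom is both obligatory and forbidden, so the set is consistent.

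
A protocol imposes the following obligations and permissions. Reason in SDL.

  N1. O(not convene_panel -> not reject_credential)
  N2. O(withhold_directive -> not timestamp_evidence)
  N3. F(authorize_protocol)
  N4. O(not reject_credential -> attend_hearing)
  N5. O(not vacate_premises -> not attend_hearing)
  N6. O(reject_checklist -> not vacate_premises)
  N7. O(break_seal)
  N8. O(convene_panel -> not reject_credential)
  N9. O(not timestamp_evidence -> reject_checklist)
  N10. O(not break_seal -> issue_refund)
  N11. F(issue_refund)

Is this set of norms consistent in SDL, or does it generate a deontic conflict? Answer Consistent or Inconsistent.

Premise 10 is O(not break_seal -> issue_refund), but O(not break_seal) is not derivable from the premises, so it does not yield O(issue_refund).
So O(issue_refund) is not derivable, and the apparent clash with O(not issue_refund) does not arise.
A world satisfying every obligation exists (e.g. attend_hearing=true, authorize_protocol=false, break_seal=true, convene_panel=false, issue_refund=false, reject_checklist=false, reject_credential=false, timestamp_evidence=true, vacate_premises=true, withhold_directive=false); no atom is both obligatory and forbidden, so the set is consistent.

Consistent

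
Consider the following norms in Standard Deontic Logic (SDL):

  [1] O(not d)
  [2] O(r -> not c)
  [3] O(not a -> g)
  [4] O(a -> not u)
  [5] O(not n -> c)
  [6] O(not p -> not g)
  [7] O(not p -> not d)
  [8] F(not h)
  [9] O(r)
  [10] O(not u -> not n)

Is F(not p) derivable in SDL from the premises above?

Premise 9 gives O(r).
From O(r) and premise 2, O(r -> not c), we obtain O(not c).
Premise 5 is O(not n -> c); contrapositively O(not c -> n). Since O(not c) holds, K gives O(n).
The contrapositive of premise 10 (O(not u -> not n)) is O(n -> u), and O(n) is already established, so O(u).
Premise 4, O(a -> not u), contraposes to O(u -> not a); with O(u) we get O(not a).
Premise 3 is O(not a -> g); since O(not a), deontic closure gives O(g).
Premise 6 is O(not p -> not g); contrapositively O(g -> p). Since O(g) holds, K gives O(p).
Premises 1, 7, 8 do not contribute to this derivation.
So O(p) holds, i.e. F(not p). The claim follows.

Yes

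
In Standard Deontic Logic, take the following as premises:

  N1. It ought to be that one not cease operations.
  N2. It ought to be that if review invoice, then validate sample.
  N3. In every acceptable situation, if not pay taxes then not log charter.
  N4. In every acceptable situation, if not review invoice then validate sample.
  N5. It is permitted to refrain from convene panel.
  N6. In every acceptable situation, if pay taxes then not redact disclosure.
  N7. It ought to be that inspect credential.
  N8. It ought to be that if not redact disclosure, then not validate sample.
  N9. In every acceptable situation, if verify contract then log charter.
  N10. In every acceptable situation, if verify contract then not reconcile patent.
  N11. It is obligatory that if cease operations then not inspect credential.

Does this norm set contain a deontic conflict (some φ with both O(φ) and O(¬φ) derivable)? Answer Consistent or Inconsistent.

Premise 11 is O(cease_operations → ¬inspect_credential), but O(cease_operations) is not derivable from the premises, so it does not yield O(¬inspect_credential).
So O(¬inspect_credential) is not derivable, and the apparent clash with O(inspect_credential) does not arise.
A world satisfying every obligation exists (e.g. cease_operations=false, convene_panel=false, inspect_credential=true, log_charter=false, pay_taxes=false, reconcile_patent=false, redact_disclosure=true, review_invoice=false, validate_sample=true, verify_contract=false); no atom is both obligatory and forbidden, so the set is consistent.

Consistent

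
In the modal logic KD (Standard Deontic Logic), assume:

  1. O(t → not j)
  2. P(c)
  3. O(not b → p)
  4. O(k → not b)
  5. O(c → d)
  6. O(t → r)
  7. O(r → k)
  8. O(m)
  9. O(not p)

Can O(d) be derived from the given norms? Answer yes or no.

No

Premise 5 is O(c → d), but O(c) is not derivable from the premises (the permission P(c) asserts only not O(not c), not O(c)), so it does not yield O(d).
No other premise forces O(d). An ideal world satisfying every premise can still have d false, so O(d) is not derivable.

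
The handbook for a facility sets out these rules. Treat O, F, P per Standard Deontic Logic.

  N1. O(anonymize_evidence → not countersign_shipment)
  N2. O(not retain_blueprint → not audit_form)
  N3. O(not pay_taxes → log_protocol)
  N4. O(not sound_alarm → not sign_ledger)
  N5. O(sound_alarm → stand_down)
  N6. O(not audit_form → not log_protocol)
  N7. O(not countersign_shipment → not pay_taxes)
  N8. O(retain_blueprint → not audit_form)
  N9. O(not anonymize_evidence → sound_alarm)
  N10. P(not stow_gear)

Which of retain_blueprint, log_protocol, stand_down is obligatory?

By case analysis on not retain_blueprint: premise 2 gives O(not retain_blueprint → not audit_form) and premise 8 gives O(retain_blueprint → not audit_form), so O(not audit_form) either way.
From O(not audit_form) and premise 6, O(not audit_form → not log_protocol), we obtain O(not log_protocol).
The contrapositive of premise 3 (O(not pay_taxes → log_protocol)) is O(not log_protocol → pay_taxes), and O(not log_protocol) is already established, so O(pay_taxes).
Premise 7 is O(not countersign_shipment → not pay_taxes); contrapositively O(pay_taxes → countersign_shipment). Since O(pay_taxes) holds, K gives O(countersign_shipment).
Premise 1 is O(anonymize_evidence → not countersign_shipment); contrapositively O(countersign_shipment → not anonymize_evidence). Since O(countersign_shipment) holds, K gives O(not anonymize_evidence).
Applying K to premise 9 (O(not anonymize_evidence → sound_alarm)) and O(not anonymize_evidence) yields O(sound_alarm).
Applying K to premise 5 (O(sound_alarm → stand_down)) and O(sound_alarm) yields O(stand_down).
So O(stand_down) holds — stand_down is obligatory. None of the other listed options is made obligatory by any chain of premises.

stand_down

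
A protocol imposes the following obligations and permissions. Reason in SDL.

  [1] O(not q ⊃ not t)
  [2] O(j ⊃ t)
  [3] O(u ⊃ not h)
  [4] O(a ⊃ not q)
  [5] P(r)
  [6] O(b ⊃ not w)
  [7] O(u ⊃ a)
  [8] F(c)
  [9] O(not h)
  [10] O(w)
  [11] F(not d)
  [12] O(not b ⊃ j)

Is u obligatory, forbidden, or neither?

Premise 10 states O(w) outright.
Premise 6 is O(b ⊃ not w); contrapositively O(w ⊃ not b). Since O(w) holds, K gives O(not b).
Applying K to premise 12 (O(not b ⊃ j)) and O(not b) yields O(j).
With premise 2, O(j ⊃ t), the K-axiom yields O(t).
The contrapositive of premise 1 (O(not q ⊃ not t)) is O(t ⊃ q), and O(t) is already established, so O(q).
Premise 4, O(a ⊃ not q), contraposes to O(q ⊃ not a); with O(q) we get O(not a).
Premise 7, O(u ⊃ a), contraposes to O(not a ⊃ not u); with O(not a) we get O(not u).
Premises 3, 5, 8, 9, 11 do not contribute to this derivation.
Thus O(not u), which is F(u): u is forbidden.

Forbidden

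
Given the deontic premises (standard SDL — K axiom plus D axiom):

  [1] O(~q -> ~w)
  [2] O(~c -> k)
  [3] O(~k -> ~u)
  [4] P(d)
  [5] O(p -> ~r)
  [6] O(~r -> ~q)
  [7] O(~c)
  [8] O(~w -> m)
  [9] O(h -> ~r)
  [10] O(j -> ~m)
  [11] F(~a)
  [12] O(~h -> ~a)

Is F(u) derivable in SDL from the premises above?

No

Premise 3 is O(~k -> ~u), but O(~k) is not derivable from the premises, so it does not yield O(~u).
No other premise forces O(~u). An ideal world satisfying every premise can still have u true, so F(u) is not derivable.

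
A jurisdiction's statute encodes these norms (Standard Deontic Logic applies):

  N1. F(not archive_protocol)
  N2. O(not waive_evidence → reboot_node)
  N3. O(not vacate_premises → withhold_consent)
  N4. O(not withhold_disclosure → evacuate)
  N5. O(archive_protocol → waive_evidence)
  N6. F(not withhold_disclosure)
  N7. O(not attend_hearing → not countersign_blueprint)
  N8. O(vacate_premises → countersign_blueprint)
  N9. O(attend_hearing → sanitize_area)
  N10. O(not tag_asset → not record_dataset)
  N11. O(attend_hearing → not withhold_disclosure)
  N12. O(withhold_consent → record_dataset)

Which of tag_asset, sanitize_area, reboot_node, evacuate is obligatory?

tag_asset

F(not withhold_disclosure) at premise 6 means O(withhold_disclosure).
The contrapositive of premise 11 (O(attend_hearing → not withhold_disclosure)) is O(withhold_disclosure → not attend_hearing), and O(withhold_disclosure) is already established, so O(not attend_hearing).
From O(not attend_hearing) and premise 7, O(not attend_hearing → not countersign_blueprint), we obtain O(not countersign_blueprint).
Premise 8 is O(vacate_premises → countersign_blueprint); contrapositively O(not countersign_blueprint → not vacate_premises). Since O(not countersign_blueprint) holds, K gives O(not vacate_premises).
Applying K to premise 3 (O(not vacate_premises → withhold_consent)) and O(not vacate_premises) yields O(withhold_consent).
From O(withhold_consent) and premise 12, O(withhold_consent → record_dataset), we obtain O(record_dataset).
Premise 10 is O(not tag_asset → not record_dataset); contrapositively O(record_dataset → tag_asset). Since O(record_dataset) holds, K gives O(tag_asset).
So O(tag_asset) holds — tag_asset is obligatory. None of the other listed options is made obligatory by any chain of premises.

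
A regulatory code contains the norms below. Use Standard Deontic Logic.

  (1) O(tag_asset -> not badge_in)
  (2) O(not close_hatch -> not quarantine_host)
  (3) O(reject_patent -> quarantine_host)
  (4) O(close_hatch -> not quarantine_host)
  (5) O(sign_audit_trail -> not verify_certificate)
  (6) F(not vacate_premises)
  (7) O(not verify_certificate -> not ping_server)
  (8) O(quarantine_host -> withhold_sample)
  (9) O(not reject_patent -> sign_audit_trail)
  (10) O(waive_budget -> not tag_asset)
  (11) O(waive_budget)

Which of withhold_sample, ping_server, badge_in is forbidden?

ping_server

By case analysis on not close_hatch: premise 2 gives O(not close_hatch -> not quarantine_host) and premise 4 gives O(close_hatch -> not quarantine_host), so O(not quarantine_host) either way.
The contrapositive of premise 3 (O(reject_patent -> quarantine_host)) is O(not quarantine_host -> not reject_patent), and O(not quarantine_host) is already established, so O(not reject_patent).
Premise 9 is O(not reject_patent -> sign_audit_trail); since O(not reject_patent), deontic closure gives O(sign_audit_trail).
With premise 5, O(sign_audit_trail -> not verify_certificate), the K-axiom yields O(not verify_certificate).
From O(not verify_certificate) and premise 7, O(not verify_certificate -> not ping_server), we obtain O(not ping_server).
So O(not ping_server) holds, i.e. ping_server is forbidden. None of the other listed options is forbidden under the premises.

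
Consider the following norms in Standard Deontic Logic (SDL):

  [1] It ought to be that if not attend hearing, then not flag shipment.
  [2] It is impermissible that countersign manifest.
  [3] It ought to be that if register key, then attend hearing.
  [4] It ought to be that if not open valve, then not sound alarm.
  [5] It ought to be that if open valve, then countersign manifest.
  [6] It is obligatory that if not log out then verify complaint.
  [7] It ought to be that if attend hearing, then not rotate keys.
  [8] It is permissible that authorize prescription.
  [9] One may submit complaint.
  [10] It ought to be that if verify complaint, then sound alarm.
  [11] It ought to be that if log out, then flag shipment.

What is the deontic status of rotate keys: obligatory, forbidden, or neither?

Premise 2, F(countersign_manifest), is equivalent to O(¬countersign_manifest).
Premise 5 is O(open_valve → countersign_manifest); contrapositively O(¬countersign_manifest → ¬open_valve). Since O(¬countersign_manifest) holds, K gives O(¬open_valve).
Premise 4 is O(¬open_valve → ¬sound_alarm); since O(¬open_valve), deontic closure gives O(¬sound_alarm).
Premise 10, O(verify_complaint → sound_alarm), contraposes to O(¬sound_alarm → ¬verify_complaint); with O(¬sound_alarm) we get O(¬verify_complaint).
Premise 6 is O(¬log_out → verify_complaint); contrapositively O(¬verify_complaint → log_out). Since O(¬verify_complaint) holds, K gives O(log_out).
Applying K to premise 11 (O(log_out → flag_shipment)) and O(log_out) yields O(flag_shipment).
Premise 1 is O(¬attend_hearing → ¬flag_shipment); contrapositively O(flag_shipment → attend_hearing). Since O(flag_shipment) holds, K gives O(attend_hearing).
With premise 7, O(attend_hearing → ¬rotate_keys), the K-axiom yields O(¬rotate_keys).
Premises 3, 8, 9 do not contribute to this derivation.
Thus O(¬rotate_keys), which is F(rotate_keys): rotate_keys is forbidden.

Forbidden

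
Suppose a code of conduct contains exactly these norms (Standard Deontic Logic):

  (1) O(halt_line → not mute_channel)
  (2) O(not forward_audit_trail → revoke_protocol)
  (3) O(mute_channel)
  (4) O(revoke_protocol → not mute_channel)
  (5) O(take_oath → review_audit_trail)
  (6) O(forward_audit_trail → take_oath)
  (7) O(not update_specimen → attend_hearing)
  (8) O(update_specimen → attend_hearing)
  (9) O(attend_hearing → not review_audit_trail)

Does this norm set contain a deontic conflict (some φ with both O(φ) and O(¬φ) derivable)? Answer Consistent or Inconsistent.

Premises 8 and 7 are O(update_specimen → attend_hearing) and O(not update_specimen → attend_hearing); every ideal world satisfies update_specimen or not update_specimen, so in either case attend_hearing holds — hence O(attend_hearing).
Premise 9 is O(attend_hearing → not review_audit_trail); since O(attend_hearing), deontic closure gives O(not review_audit_trail).
The contrapositive of premise 5 (O(take_oath → review_audit_trail)) is O(not review_audit_trail → not take_oath), and O(not review_audit_trail) is already established, so O(not take_oath).
The contrapositive of premise 6 (O(forward_audit_trail → take_oath)) is O(not take_oath → not forward_audit_trail), and O(not take_oath) is already established, so O(not forward_audit_trail).
With premise 2, O(not forward_audit_trail → revoke_protocol), the K-axiom yields O(revoke_protocol).
With premise 4, O(revoke_protocol → not mute_channel), the K-axiom yields O(not mute_channel).
However, premise 3 gives O(mute_channel).
We now have both O(not mute_channel) and O(mute_channel) — mute_channel is simultaneously obligatory and forbidden, violating the D-axiom.

Inconsistent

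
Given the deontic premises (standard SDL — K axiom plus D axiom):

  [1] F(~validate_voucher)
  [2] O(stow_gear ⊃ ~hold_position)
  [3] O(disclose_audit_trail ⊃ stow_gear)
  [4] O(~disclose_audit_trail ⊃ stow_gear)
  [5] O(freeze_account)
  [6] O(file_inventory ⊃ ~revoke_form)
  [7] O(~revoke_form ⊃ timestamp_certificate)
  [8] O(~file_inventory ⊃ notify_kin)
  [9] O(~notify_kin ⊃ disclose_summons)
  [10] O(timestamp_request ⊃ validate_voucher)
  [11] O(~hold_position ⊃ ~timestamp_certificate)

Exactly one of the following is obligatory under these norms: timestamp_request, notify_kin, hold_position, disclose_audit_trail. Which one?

Premises 4 and 3 are O(~disclose_audit_trail ⊃ stow_gear) and O(disclose_audit_trail ⊃ stow_gear); every ideal world satisfies ~disclose_audit_trail or disclose_audit_trail, so in either case stow_gear holds — hence O(stow_gear).
From O(stow_gear) and premise 2, O(stow_gear ⊃ ~hold_position), we obtain O(~hold_position).
Premise 11 is O(~hold_position ⊃ ~timestamp_certificate); since O(~hold_position), deontic closure gives O(~timestamp_certificate).
Premise 7, O(~revoke_form ⊃ timestamp_certificate), contraposes to O(~timestamp_certificate ⊃ revoke_form); with O(~timestamp_certificate) we get O(revoke_form).
Premise 6, O(file_inventory ⊃ ~revoke_form), contraposes to O(revoke_form ⊃ ~file_inventory); with O(revoke_form) we get O(~file_inventory).
Premise 8 is O(~file_inventory ⊃ notify_kin); since O(~file_inventory), deontic closure gives O(notify_kin).
So O(notify_kin) holds — notify_kin is obligatory. None of the other listed options is made obligatory by any chain of premises.

notify_kin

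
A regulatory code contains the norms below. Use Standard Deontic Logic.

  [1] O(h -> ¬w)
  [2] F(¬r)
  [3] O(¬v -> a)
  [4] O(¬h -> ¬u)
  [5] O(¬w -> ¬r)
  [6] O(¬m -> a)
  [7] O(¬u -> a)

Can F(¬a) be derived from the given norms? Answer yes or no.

Yes

Premise 2 is F(¬r), i.e. O(r).
Premise 5, O(¬w -> ¬r), contraposes to O(r -> w); with O(r) we get O(w).
The contrapositive of premise 1 (O(h -> ¬w)) is O(w -> ¬h), and O(w) is already established, so O(¬h).
From O(¬h) and premise 4, O(¬h -> ¬u), we obtain O(¬u).
Premise 7 is O(¬u -> a); since O(¬u), deontic closure gives O(a).
Premises 3, 6 do not contribute to this derivation.
So O(a) holds, i.e. F(¬a). The claim follows.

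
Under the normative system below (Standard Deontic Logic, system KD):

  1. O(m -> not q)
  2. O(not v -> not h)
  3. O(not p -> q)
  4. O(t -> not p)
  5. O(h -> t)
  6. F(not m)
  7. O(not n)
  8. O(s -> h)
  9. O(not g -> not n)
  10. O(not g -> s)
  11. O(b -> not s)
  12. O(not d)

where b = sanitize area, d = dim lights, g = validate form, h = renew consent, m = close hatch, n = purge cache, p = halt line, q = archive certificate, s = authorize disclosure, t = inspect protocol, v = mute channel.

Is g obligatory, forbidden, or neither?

Obligatory

Premise 6 is F(not m), i.e. O(m).
From O(m) and premise 1, O(m -> not q), we obtain O(not q).
Premise 3, O(not p -> q), contraposes to O(not q -> p); with O(not q) we get O(p).
Premise 4 is O(t -> not p); contrapositively O(p -> not t). Since O(p) holds, K gives O(not t).
Premise 5 is O(h -> t); contrapositively O(not t -> not h). Since O(not t) holds, K gives O(not h).
Premise 8 is O(s -> h); contrapositively O(not h -> not s). Since O(not h) holds, K gives O(not s).
The contrapositive of premise 10 (O(not g -> s)) is O(not s -> g), and O(not s) is already established, so O(g).
Premises 2, 7, 9, 11, 12 do not contribute to this derivation.
Hence g is obligatory.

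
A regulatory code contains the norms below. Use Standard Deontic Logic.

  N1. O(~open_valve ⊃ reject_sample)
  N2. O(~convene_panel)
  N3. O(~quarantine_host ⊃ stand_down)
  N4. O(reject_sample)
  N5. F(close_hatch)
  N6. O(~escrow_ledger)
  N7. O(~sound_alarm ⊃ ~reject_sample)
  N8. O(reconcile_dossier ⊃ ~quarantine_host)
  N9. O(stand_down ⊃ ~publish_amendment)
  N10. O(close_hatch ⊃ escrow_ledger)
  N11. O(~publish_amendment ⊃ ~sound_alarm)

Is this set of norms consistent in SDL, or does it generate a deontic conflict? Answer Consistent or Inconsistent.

Consistent

Premise 10 is O(close_hatch ⊃ escrow_ledger), but O(close_hatch) is not derivable from the premises, so it does not yield O(escrow_ledger).
So O(escrow_ledger) is not derivable, and the apparent clash with O(~escrow_ledger) does not arise.
A world satisfying every obligation exists (e.g. close_hatch=false, convene_panel=false, escrow_ledger=false, open_valve=false, publish_amendment=true, quarantine_host=true, reconcile_dossier=false, reject_sample=true, sound_alarm=true, stand_down=false); no atom is both obligatory and forbidden, so the set is consistent.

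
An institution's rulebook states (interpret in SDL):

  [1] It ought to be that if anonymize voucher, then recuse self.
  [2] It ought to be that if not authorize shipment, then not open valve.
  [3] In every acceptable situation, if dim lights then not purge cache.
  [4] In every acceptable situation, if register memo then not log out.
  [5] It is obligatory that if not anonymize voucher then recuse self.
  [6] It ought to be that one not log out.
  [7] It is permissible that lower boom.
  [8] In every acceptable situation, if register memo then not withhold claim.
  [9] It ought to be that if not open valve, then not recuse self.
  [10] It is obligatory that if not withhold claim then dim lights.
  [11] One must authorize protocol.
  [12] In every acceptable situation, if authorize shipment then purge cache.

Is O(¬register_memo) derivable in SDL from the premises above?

Premises 5 and 1 are O(¬anonymize_voucher → recuse_self) and O(anonymize_voucher → recuse_self); every ideal world satisfies ¬anonymize_voucher or anonymize_voucher, so in either case recuse_self holds — hence O(recuse_self).
The contrapositive of premise 9 (O(¬open_valve → ¬recuse_self)) is O(recuse_self → open_valve), and O(recuse_self) is already established, so O(open_valve).
The contrapositive of premise 2 (O(¬authorize_shipment → ¬open_valve)) is O(open_valve → authorize_shipment), and O(open_valve) is already established, so O(authorize_shipment).
With premise 12, O(authorize_shipment → purge_cache), the K-axiom yields O(purge_cache).
Premise 3, O(dim_lights → ¬purge_cache), contraposes to O(purge_cache → ¬dim_lights); with O(purge_cache) we get O(¬dim_lights).
Premise 10 is O(¬withhold_claim → dim_lights); contrapositively O(¬dim_lights → withhold_claim). Since O(¬dim_lights) holds, K gives O(withhold_claim).
The contrapositive of premise 8 (O(register_memo → ¬withhold_claim)) is O(withhold_claim → ¬register_memo), and O(withhold_claim) is already established, so O(¬register_memo).
Premises 4, 6, 7, 11 do not contribute to this derivation.
So O(¬register_memo) follows.

Yes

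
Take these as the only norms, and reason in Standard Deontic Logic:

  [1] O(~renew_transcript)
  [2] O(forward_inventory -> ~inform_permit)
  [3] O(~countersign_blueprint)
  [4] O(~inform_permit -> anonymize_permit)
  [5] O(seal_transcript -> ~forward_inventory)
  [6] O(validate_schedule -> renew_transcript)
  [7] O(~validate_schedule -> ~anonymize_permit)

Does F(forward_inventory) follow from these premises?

Yes

Premise 1 states O(~renew_transcript) outright.
The contrapositive of premise 6 (O(validate_schedule -> renew_transcript)) is O(~renew_transcript -> ~validate_schedule), and O(~renew_transcript) is already established, so O(~validate_schedule).
With premise 7, O(~validate_schedule -> ~anonymize_permit), the K-axiom yields O(~anonymize_permit).
Premise 4 is O(~inform_permit -> anonymize_permit); contrapositively O(~anonymize_permit -> inform_permit). Since O(~anonymize_permit) holds, K gives O(inform_permit).
Premise 2, O(forward_inventory -> ~inform_permit), contraposes to O(inform_permit -> ~forward_inventory); with O(inform_permit) we get O(~forward_inventory).
Premises 3, 5 do not contribute to this derivation.
So O(~forward_inventory) holds, i.e. F(forward_inventory). The claim follows.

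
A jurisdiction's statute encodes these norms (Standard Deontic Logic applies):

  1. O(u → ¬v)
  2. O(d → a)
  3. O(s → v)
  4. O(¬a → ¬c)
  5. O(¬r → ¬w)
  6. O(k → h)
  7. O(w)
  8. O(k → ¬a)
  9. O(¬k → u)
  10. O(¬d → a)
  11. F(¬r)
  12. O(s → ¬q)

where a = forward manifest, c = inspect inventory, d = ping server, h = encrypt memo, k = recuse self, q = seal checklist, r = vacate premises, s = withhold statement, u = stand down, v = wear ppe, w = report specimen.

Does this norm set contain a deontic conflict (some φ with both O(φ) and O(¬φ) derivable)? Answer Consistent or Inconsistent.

Premise 5 is O(¬r → ¬w), but O(¬r) is not derivable from the premises, so it does not yield O(¬w).
So O(¬w) is not derivable, and the apparent clash with O(w) does not arise.
A world satisfying every obligation exists (e.g. a=true, c=false, d=false, h=false, k=false, q=false, r=true, s=false, u=true, v=false, w=true); no atom is both obligatory and forbidden, so the set is consistent.

Consistent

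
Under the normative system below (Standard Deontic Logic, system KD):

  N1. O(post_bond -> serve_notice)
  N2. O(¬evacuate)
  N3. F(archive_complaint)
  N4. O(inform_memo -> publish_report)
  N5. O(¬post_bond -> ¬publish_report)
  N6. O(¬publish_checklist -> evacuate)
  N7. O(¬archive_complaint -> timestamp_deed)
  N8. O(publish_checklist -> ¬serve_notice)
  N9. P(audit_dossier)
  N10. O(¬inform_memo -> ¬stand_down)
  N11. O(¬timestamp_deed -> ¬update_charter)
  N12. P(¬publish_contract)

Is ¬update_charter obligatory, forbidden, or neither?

Neither

Premise 11 is O(¬timestamp_deed -> ¬update_charter), but O(¬timestamp_deed) is not derivable from the premises, so it does not yield O(¬update_charter).
No premise or chain of K-axiom applications forces O(¬update_charter), and none forces O(update_charter). So ¬update_charter is neither obligatory nor forbidden under these norms.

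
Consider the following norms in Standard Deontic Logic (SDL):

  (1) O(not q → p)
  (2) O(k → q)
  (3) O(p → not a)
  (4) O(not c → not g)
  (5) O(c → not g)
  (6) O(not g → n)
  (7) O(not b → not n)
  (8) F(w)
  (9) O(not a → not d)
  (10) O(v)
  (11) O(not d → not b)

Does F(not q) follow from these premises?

Premises 4 and 5 are O(not c → not g) and O(c → not g); every ideal world satisfies not c or c, so in either case not g holds — hence O(not g).
From O(not g) and premise 6, O(not g → n), we obtain O(n).
Premise 7 is O(not b → not n); contrapositively O(n → b). Since O(n) holds, K gives O(b).
Premise 11, O(not d → not b), contraposes to O(b → d); with O(b) we get O(d).
Premise 9, O(not a → not d), contraposes to O(d → a); with O(d) we get O(a).
Premise 3 is O(p → not a); contrapositively O(a → not p). Since O(a) holds, K gives O(not p).
Premise 1 is O(not q → p); contrapositively O(not p → q). Since O(not p) holds, K gives O(q).
Premises 2, 8, 10 do not contribute to this derivation.
So O(q) holds, i.e. F(not q). The claim follows.

Yes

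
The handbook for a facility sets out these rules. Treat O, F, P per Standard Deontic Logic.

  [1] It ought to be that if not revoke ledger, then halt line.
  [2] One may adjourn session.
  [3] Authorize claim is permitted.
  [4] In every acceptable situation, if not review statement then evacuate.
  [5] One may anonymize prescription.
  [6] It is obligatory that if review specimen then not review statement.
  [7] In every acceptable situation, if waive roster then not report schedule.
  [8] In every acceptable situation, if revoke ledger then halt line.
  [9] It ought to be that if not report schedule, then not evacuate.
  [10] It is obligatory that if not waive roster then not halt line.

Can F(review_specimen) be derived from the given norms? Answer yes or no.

Yes

By case analysis on revoke_ledger: premise 8 gives O(revoke_ledger → halt_line) and premise 1 gives O(¬revoke_ledger → halt_line), so O(halt_line) either way.
The contrapositive of premise 10 (O(¬waive_roster → ¬halt_line)) is O(halt_line → waive_roster), and O(halt_line) is already established, so O(waive_roster).
Premise 7 is O(waive_roster → ¬report_schedule); since O(waive_roster), deontic closure gives O(¬report_schedule).
Applying K to premise 9 (O(¬report_schedule → ¬evacuate)) and O(¬report_schedule) yields O(¬evacuate).
The contrapositive of premise 4 (O(¬review_statement → evacuate)) is O(¬evacuate → review_statement), and O(¬evacuate) is already established, so O(review_statement).
The contrapositive of premise 6 (O(review_specimen → ¬review_statement)) is O(review_statement → ¬review_specimen), and O(review_statement) is already established, so O(¬review_specimen).
Premises 2, 3, 5 do not contribute to this derivation.
So O(¬review_specimen) holds, i.e. F(review_specimen). The claim follows.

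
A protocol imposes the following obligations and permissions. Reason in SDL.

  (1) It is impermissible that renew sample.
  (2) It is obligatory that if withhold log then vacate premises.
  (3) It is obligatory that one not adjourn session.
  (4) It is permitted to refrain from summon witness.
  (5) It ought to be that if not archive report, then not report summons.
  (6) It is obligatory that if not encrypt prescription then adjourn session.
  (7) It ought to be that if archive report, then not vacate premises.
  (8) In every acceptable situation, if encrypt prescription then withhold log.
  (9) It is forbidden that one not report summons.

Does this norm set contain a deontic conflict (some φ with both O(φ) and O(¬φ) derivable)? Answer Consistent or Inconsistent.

Inconsistent

From premise 3 we have O(¬adjourn_session).
Premise 6, O(¬encrypt_prescription → adjourn_session), contraposes to O(¬adjourn_session → encrypt_prescription); with O(¬adjourn_session) we get O(encrypt_prescription).
With premise 8, O(encrypt_prescription → withhold_log), the K-axiom yields O(withhold_log).
From O(withhold_log) and premise 2, O(withhold_log → vacate_premises), we obtain O(vacate_premises).
Premise 7 is O(archive_report → ¬vacate_premises); contrapositively O(vacate_premises → ¬archive_report). Since O(vacate_premises) holds, K gives O(¬archive_report).
Applying K to premise 5 (O(¬archive_report → ¬report_summons)) and O(¬archive_report) yields O(¬report_summons).
Yet premise 9 is F(¬report_summons), i.e. O(report_summons).
We now have both O(¬report_summons) and O(report_summons) — report_summons is simultaneously obligatory and forbidden, violating the D-axiom.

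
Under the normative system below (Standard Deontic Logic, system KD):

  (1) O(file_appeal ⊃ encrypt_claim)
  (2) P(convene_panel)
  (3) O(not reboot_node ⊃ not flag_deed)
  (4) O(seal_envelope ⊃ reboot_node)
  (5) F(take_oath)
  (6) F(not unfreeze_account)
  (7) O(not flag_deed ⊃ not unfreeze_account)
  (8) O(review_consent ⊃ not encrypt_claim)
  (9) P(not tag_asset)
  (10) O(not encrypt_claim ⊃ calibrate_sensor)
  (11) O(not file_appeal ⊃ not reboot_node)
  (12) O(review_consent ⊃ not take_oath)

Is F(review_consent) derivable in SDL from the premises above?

F(not unfreeze_account) at premise 6 means O(unfreeze_account).
Premise 7, O(not flag_deed ⊃ not unfreeze_account), contraposes to O(unfreeze_account ⊃ flag_deed); with O(unfreeze_account) we get O(flag_deed).
Premise 3, O(not reboot_node ⊃ not flag_deed), contraposes to O(flag_deed ⊃ reboot_node); with O(flag_deed) we get O(reboot_node).
Premise 11, O(not file_appeal ⊃ not reboot_node), contraposes to O(reboot_node ⊃ file_appeal); with O(reboot_node) we get O(file_appeal).
From O(file_appeal) and premise 1, O(file_appeal ⊃ encrypt_claim), we obtain O(encrypt_claim).
Premise 8 is O(review_consent ⊃ not encrypt_claim); contrapositively O(encrypt_claim ⊃ not review_consent). Since O(encrypt_claim) holds, K gives O(not review_consent).
Premises 2, 4, 5, 9, 10, 12 do not contribute to this derivation.
So O(not review_consent) holds, i.e. F(review_consent). The claim follows.

Yes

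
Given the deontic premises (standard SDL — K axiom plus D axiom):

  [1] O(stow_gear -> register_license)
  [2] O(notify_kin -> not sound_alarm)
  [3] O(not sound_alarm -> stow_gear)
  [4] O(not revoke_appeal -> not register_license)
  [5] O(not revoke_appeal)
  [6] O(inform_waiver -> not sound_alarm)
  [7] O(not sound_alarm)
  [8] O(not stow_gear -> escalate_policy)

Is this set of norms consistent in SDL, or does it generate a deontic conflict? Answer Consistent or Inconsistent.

From premise 7 we have O(not sound_alarm).
From O(not sound_alarm) and premise 3, O(not sound_alarm -> stow_gear), we obtain O(stow_gear).
Premise 1 is O(stow_gear -> register_license); since O(stow_gear), deontic closure gives O(register_license).
The contrapositive of premise 4 (O(not revoke_appeal -> not register_license)) is O(register_license -> revoke_appeal), and O(register_license) is already established, so O(revoke_appeal).
Yet premise 5 states O(not revoke_appeal).
We now have both O(revoke_appeal) and O(not revoke_appeal) — revoke_appeal is simultaneously obligatory and forbidden, violating the D-axiom.

Inconsistent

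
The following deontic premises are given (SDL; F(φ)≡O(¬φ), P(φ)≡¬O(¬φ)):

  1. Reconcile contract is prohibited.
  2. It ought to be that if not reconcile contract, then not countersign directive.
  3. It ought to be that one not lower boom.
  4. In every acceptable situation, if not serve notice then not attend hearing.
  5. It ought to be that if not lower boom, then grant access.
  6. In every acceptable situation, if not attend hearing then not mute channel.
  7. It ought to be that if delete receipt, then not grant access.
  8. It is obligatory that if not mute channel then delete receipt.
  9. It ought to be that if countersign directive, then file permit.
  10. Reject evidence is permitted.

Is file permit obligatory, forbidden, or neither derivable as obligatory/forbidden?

Premise 9 is O(countersign_directive → file_permit), but O(countersign_directive) is not derivable from the premises, so it does not yield O(file_permit).
No premise or chain of K-axiom applications forces O(file_permit), and none forces O(¬file_permit). So file_permit is neither obligatory nor forbidden under these norms.

Neither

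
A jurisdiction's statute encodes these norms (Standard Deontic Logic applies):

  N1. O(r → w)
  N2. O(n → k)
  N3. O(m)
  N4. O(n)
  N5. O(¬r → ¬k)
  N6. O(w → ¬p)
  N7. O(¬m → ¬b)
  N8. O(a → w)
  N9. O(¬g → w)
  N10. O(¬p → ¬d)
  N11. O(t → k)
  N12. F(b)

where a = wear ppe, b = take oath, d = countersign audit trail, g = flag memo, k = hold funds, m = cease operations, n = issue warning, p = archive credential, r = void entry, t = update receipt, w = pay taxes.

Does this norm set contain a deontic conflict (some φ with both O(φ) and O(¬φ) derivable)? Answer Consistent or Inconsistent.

Consistent

Premise 7 is O(¬m → ¬b); even if O(¬b) held, inferring O(¬m) would be affirming the consequent — invalid.
So O(¬m) is not derivable, and the apparent clash with O(m) does not arise.
A world satisfying every obligation exists (e.g. a=false, b=false, d=false, g=false, k=true, m=true, n=true, p=false, r=true, t=false, w=true); no atom is both obligatory and forbidden, so the set is consistent.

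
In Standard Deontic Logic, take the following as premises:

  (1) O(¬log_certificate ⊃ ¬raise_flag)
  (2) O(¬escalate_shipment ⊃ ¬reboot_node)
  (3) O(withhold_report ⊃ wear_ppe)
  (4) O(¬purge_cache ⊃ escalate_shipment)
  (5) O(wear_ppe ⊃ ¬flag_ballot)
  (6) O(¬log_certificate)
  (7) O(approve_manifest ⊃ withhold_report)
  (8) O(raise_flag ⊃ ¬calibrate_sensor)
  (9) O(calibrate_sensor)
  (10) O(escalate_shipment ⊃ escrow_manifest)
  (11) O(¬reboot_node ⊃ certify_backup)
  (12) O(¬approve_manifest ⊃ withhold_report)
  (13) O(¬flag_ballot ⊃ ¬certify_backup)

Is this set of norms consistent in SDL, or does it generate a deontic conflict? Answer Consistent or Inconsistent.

Consistent

Premise 8 is O(raise_flag ⊃ ¬calibrate_sensor), but O(raise_flag) is not derivable from the premises, so it does not yield O(¬calibrate_sensor).
So O(¬calibrate_sensor) is not derivable, and the apparent clash with O(calibrate_sensor) does not arise.
A world satisfying every obligation exists (e.g. approve_manifest=false, calibrate_sensor=true, certify_backup=false, escalate_shipment=true, escrow_manifest=true, flag_ballot=false, log_certificate=false, purge_cache=false, raise_flag=false, reboot_node=true, wear_ppe=true, withhold_report=true); no atom is both obligatory and forbidden, so the set is consistent.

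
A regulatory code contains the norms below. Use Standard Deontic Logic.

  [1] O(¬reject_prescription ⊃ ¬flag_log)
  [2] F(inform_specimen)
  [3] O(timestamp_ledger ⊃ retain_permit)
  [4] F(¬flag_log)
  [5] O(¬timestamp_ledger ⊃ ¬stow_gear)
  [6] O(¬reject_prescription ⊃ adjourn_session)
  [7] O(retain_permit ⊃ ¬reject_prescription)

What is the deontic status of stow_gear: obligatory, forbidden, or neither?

Forbidden

F(¬flag_log) at premise 4 means O(flag_log).
Premise 1, O(¬reject_prescription ⊃ ¬flag_log), contraposes to O(flag_log ⊃ reject_prescription); with O(flag_log) we get O(reject_prescription).
The contrapositive of premise 7 (O(retain_permit ⊃ ¬reject_prescription)) is O(reject_prescription ⊃ ¬retain_permit), and O(reject_prescription) is already established, so O(¬retain_permit).
Premise 3, O(timestamp_ledger ⊃ retain_permit), contraposes to O(¬retain_permit ⊃ ¬timestamp_ledger); with O(¬retain_permit) we get O(¬timestamp_ledger).
Premise 5 is O(¬timestamp_ledger ⊃ ¬stow_gear); since O(¬timestamp_ledger), deontic closure gives O(¬stow_gear).
Premises 2, 6 do not contribute to this derivation.
Thus O(¬stow_gear), which is F(stow_gear): stow_gear is forbidden.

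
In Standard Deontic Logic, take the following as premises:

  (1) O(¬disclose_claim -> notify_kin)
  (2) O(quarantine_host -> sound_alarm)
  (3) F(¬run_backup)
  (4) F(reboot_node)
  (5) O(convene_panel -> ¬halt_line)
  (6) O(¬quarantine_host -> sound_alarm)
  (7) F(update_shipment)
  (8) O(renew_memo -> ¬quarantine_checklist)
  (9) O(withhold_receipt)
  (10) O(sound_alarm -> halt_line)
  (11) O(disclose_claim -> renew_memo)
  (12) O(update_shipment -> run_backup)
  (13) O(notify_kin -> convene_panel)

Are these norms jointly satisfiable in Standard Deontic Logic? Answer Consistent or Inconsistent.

Premise 12 is O(update_shipment -> run_backup); even if O(run_backup) held, inferring O(update_shipment) would be affirming the consequent — invalid.
So O(update_shipment) is not derivable, and the apparent clash with O(¬update_shipment) does not arise.
A world satisfying every obligation exists (e.g. convene_panel=false, disclose_claim=true, halt_line=true, notify_kin=false, quarantine_checklist=false, quarantine_host=false, reboot_node=false, renew_memo=true, run_backup=true, sound_alarm=true, update_shipment=false, withhold_receipt=true); no atom is both obligatory and forbidden, so the set is consistent.

Consistent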